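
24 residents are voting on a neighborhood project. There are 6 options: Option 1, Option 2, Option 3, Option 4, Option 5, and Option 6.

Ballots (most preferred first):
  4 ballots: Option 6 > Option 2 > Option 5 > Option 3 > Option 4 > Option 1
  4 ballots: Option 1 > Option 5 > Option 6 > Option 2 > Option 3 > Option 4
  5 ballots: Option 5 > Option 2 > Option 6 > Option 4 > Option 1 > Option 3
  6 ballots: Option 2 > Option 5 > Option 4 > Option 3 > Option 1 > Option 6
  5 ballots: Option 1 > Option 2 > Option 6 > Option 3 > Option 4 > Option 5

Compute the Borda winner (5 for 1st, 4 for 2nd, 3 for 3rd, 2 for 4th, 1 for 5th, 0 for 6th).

Option 1: 4×0 + 4×5 + 5×1 + 6×1 + 5×5 = 56
Option 2: 4×4 + 4×2 + 5×4 + 6×5 + 5×4 = 94
Option 3: 4×2 + 4×1 + 5×0 + 6×2 + 5×2 = 34
Option 4: 4×1 + 4×0 + 5×2 + 6×3 + 5×1 = 37
Option 5: 4×3 + 4×4 + 5×5 + 6×4 + 5×0 = 77
Option 6: 4×5 + 4×3 + 5×3 + 6×0 + 5×3 = 62

Option 2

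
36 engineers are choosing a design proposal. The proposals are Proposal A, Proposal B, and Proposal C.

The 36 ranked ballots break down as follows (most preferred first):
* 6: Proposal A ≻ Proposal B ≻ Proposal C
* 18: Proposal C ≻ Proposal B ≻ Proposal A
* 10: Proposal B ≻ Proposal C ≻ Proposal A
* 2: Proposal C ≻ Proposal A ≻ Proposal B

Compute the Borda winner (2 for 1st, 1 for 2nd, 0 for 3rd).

Proposal A: 6×2 + 18×0 + 10×0 + 2×1 = 14
Proposal B: 6×1 + 18×1 + 10×2 + 2×0 = 44
Proposal C: 6×0 + 18×2 + 10×1 + 2×2 = 50

Proposal C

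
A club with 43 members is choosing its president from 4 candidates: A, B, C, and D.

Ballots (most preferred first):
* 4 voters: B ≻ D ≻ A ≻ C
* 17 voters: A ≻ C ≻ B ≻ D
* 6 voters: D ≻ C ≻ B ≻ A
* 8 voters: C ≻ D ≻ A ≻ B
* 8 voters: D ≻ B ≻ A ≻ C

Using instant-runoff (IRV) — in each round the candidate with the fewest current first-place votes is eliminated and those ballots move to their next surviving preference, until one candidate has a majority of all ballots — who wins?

D

Round 1: A 17, B 4, C 8, D 14. B eliminated.
Round 2: A 17, C 8, D 18. C eliminated.
Round 3: A 17, D 26. D has a majority (≥22).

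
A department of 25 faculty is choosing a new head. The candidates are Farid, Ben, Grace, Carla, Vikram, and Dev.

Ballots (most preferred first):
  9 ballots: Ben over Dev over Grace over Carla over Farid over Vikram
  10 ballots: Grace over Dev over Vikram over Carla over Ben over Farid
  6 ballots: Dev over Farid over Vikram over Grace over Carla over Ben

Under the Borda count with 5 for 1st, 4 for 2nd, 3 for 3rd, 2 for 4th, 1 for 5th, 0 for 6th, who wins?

Dev

Farid: 9×1 + 10×0 + 6×4 = 33
Ben: 9×5 + 10×1 + 6×0 = 55
Grace: 9×3 + 10×5 + 6×2 = 89
Carla: 9×2 + 10×2 + 6×1 = 44
Vikram: 9×0 + 10×3 + 6×3 = 48
Dev: 9×4 + 10×4 + 6×5 = 106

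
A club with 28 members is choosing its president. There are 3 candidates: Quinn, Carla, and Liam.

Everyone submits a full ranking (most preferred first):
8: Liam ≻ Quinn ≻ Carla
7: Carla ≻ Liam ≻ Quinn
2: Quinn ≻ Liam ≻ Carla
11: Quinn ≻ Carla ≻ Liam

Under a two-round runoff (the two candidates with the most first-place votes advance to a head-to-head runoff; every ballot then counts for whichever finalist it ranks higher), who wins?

Liam

Round 1 first-place votes: Quinn 13, Carla 7, Liam 8. Quinn and Liam advance.
Runoff: Quinn is ranked above Liam on 13 ballots, Liam above Quinn on 15.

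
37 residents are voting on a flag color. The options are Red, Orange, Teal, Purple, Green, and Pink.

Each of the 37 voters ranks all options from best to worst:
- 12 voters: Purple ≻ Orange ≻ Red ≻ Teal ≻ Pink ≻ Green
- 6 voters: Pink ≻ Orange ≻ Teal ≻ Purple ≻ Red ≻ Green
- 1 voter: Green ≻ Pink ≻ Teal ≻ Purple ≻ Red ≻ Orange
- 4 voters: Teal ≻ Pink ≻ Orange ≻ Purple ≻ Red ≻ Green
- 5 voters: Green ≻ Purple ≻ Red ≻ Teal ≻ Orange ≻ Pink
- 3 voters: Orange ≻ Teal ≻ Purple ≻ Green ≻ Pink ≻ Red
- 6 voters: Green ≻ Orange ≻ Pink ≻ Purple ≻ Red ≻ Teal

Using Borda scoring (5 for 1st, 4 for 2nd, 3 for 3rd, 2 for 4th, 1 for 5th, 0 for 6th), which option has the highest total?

Red: 12×3 + 6×1 + 1×1 + 4×1 + 5×3 + 3×0 + 6×1 = 68
Orange: 12×4 + 6×4 + 1×0 + 4×3 + 5×1 + 3×5 + 6×4 = 128
Teal: 12×2 + 6×3 + 1×3 + 4×5 + 5×2 + 3×4 + 6×0 = 87
Purple: 12×5 + 6×2 + 1×2 + 4×2 + 5×4 + 3×3 + 6×2 = 123
Green: 12×0 + 6×0 + 1×5 + 4×0 + 5×5 + 3×2 + 6×5 = 66
Pink: 12×1 + 6×5 + 1×4 + 4×4 + 5×0 + 3×1 + 6×3 = 83

Orange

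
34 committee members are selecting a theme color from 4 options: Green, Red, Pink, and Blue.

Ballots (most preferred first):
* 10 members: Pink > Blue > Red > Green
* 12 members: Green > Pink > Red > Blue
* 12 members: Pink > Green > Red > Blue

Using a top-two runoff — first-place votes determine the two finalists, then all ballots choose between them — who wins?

Round 1 first-place votes: Green 12, Red 0, Pink 22, Blue 0. Pink and Green advance.
Runoff: Pink is ranked above Green on 22 ballots, Green above Pink on 12.

Pink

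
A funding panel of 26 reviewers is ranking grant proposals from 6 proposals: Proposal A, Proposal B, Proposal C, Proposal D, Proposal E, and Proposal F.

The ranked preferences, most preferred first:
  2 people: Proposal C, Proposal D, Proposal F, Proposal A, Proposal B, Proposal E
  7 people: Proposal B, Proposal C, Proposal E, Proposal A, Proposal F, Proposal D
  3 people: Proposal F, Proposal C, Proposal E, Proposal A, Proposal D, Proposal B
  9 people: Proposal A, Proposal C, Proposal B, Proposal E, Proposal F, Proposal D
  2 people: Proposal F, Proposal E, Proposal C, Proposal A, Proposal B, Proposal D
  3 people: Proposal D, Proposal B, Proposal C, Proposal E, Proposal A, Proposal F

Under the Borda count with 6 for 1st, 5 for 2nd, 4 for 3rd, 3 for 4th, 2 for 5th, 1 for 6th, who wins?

Proposal C

Proposal A: 2×3 + 7×3 + 3×3 + 9×6 + 2×3 + 3×2 = 102
Proposal B: 2×2 + 7×6 + 3×1 + 9×4 + 2×2 + 3×5 = 104
Proposal C: 2×6 + 7×5 + 3×5 + 9×5 + 2×4 + 3×4 = 127
Proposal D: 2×5 + 7×1 + 3×2 + 9×1 + 2×1 + 3×6 = 52
Proposal E: 2×1 + 7×4 + 3×4 + 9×3 + 2×5 + 3×3 = 88
Proposal F: 2×4 + 7×2 + 3×6 + 9×2 + 2×6 + 3×1 = 73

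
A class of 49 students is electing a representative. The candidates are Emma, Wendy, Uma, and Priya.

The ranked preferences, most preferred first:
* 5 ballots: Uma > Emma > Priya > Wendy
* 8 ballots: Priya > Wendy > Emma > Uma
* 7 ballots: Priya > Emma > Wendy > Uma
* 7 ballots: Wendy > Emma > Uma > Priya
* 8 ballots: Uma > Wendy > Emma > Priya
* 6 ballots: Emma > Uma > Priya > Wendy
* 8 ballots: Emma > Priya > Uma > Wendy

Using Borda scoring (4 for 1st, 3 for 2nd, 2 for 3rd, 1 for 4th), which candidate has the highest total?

Emma: 5×3 + 8×2 + 7×3 + 7×3 + 8×2 + 6×4 + 8×4 = 145
Wendy: 5×1 + 8×3 + 7×2 + 7×4 + 8×3 + 6×1 + 8×1 = 109
Uma: 5×4 + 8×1 + 7×1 + 7×2 + 8×4 + 6×3 + 8×2 = 115
Priya: 5×2 + 8×4 + 7×4 + 7×1 + 8×1 + 6×2 + 8×3 = 121

Emma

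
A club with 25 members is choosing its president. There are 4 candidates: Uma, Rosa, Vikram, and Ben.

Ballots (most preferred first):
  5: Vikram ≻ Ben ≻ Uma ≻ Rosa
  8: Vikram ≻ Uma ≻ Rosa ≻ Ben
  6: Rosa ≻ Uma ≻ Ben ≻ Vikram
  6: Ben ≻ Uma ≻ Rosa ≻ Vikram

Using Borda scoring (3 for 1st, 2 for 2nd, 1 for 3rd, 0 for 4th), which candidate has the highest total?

Uma: 5×1 + 8×2 + 6×2 + 6×2 = 45
Rosa: 5×0 + 8×1 + 6×3 + 6×1 = 32
Vikram: 5×3 + 8×3 + 6×0 + 6×0 = 39
Ben: 5×2 + 8×0 + 6×1 + 6×3 = 34

Uma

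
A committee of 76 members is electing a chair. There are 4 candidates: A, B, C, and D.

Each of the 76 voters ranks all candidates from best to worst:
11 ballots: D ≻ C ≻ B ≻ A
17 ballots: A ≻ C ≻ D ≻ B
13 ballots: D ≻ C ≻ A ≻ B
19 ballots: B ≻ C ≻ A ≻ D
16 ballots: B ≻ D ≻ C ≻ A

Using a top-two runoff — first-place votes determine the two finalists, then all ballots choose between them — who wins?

Round 1 first-place votes: A 17, B 35, C 0, D 24. B and D advance.
Runoff: B is ranked above D on 35 ballots, D above B on 41.

D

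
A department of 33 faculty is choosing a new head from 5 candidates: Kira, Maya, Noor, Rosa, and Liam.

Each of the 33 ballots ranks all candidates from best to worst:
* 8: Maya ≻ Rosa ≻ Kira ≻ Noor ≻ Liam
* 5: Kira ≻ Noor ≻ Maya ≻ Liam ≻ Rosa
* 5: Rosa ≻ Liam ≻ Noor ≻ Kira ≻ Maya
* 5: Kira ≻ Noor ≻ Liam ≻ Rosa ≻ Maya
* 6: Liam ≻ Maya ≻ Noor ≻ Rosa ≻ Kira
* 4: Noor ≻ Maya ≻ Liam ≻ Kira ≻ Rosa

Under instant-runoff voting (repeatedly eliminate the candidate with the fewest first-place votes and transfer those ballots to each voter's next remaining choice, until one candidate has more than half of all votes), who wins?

Maya

Round 1: Kira 10, Maya 8, Noor 4, Rosa 5, Liam 6. Noor eliminated.
Round 2: Kira 10, Maya 12, Rosa 5, Liam 6. Rosa eliminated.
Round 3: Kira 10, Maya 12, Liam 11. Kira eliminated.
Round 4: Maya 17, Liam 16. Maya has a majority (≥17).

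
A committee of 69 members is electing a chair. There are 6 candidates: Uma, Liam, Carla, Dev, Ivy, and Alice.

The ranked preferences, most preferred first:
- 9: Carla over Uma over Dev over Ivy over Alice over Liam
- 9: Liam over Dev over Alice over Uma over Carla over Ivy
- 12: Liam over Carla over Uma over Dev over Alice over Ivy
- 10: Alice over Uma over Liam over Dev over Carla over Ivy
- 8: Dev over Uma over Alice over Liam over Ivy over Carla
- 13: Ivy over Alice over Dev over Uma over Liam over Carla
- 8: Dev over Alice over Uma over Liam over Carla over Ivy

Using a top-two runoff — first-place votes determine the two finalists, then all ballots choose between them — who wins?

Round 1 first-place votes: Uma 0, Liam 21, Carla 9, Dev 16, Ivy 13, Alice 10. Liam and Dev advance.
Runoff: Liam is ranked above Dev on 31 ballots, Dev above Liam on 38.

Dev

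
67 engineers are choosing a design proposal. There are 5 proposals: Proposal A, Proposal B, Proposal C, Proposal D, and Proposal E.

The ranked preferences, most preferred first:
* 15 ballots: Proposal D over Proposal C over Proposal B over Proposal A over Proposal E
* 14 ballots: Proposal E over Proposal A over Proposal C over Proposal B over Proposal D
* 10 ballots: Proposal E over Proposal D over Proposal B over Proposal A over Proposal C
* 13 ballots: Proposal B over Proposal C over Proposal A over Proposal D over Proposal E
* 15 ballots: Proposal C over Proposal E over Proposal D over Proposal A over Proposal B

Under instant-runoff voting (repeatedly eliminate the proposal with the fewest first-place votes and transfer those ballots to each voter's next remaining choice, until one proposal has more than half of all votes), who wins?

Proposal C

Round 1: Proposal A 0, Proposal B 13, Proposal C 15, Proposal D 15, Proposal E 24. Proposal A eliminated.
Round 2: Proposal B 13, Proposal C 15, Proposal D 15, Proposal E 24. Proposal B eliminated.
Round 3: Proposal C 28, Proposal D 15, Proposal E 24. Proposal D eliminated.
Round 4: Proposal C 43, Proposal E 24. Proposal C has a majority (≥34).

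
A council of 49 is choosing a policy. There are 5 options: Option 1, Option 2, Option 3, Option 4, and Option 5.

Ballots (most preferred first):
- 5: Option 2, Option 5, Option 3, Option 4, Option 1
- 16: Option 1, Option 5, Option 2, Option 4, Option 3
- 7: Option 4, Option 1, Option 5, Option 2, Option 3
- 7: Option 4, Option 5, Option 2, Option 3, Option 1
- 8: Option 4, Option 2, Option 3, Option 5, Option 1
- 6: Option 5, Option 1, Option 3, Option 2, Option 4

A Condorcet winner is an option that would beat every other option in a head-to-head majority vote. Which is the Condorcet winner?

Option 5 vs Option 1: 26–23
Option 5 vs Option 2: 36–13
Option 5 vs Option 3: 41–8
Option 5 vs Option 4: 27–22
Option 5 beats every other option.

Option 5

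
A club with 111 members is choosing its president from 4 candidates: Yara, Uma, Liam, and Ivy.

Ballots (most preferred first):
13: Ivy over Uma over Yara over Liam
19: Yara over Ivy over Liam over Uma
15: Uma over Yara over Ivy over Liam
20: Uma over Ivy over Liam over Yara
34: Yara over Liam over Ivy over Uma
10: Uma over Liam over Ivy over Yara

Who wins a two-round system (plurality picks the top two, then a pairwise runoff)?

Uma

Round 1 first-place votes: Yara 53, Uma 45, Liam 0, Ivy 13. Yara and Uma advance.
Runoff: Yara is ranked above Uma on 53 ballots, Uma above Yara on 58.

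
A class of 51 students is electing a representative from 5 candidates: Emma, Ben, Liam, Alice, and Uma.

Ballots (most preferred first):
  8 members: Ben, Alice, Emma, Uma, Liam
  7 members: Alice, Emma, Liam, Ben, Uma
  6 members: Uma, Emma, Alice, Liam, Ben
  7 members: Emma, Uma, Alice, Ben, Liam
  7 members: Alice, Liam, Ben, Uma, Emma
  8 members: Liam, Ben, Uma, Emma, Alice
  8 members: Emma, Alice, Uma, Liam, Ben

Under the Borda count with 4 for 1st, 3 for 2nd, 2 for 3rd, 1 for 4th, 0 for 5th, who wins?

Emma: 8×2 + 7×3 + 6×3 + 7×4 + 7×0 + 8×1 + 8×4 = 123
Ben: 8×4 + 7×1 + 6×0 + 7×1 + 7×2 + 8×3 + 8×0 = 84
Liam: 8×0 + 7×2 + 6×1 + 7×0 + 7×3 + 8×4 + 8×1 = 81
Alice: 8×3 + 7×4 + 6×2 + 7×2 + 7×4 + 8×0 + 8×3 = 130
Uma: 8×1 + 7×0 + 6×4 + 7×3 + 7×1 + 8×2 + 8×2 = 92

Alice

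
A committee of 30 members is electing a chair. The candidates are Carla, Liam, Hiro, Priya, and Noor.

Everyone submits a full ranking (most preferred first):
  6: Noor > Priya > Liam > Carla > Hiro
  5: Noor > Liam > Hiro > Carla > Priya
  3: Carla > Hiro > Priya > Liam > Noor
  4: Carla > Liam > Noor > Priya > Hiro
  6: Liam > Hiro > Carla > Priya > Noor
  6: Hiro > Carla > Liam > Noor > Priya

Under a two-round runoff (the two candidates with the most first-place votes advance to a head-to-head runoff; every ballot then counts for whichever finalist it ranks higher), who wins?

Carla

Round 1 first-place votes: Carla 7, Liam 6, Hiro 6, Priya 0, Noor 11. Noor and Carla advance.
Runoff: Noor is ranked above Carla on 11 ballots, Carla above Noor on 19.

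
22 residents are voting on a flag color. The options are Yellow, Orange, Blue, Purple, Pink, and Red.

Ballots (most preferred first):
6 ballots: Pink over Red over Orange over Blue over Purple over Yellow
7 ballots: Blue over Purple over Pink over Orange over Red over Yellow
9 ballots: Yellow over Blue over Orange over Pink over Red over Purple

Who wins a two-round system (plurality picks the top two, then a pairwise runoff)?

Round 1 first-place votes: Yellow 9, Orange 0, Blue 7, Purple 0, Pink 6, Red 0. Yellow and Blue advance.
Runoff: Yellow is ranked above Blue on 9 ballots, Blue above Yellow on 13.

Blue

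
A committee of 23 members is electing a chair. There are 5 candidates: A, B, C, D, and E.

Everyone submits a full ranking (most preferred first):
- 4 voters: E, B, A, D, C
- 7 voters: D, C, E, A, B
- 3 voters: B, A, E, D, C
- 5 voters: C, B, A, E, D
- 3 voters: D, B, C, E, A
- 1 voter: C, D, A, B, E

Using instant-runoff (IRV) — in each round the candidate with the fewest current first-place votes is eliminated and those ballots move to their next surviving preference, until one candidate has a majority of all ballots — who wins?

Round 1: A 0, B 3, C 6, D 10, E 4. A eliminated.
Round 2: B 3, C 6, D 10, E 4. B eliminated.
Round 3: C 6, D 10, E 7. C eliminated.
Round 4: D 11, E 12. E has a majority (≥12).

E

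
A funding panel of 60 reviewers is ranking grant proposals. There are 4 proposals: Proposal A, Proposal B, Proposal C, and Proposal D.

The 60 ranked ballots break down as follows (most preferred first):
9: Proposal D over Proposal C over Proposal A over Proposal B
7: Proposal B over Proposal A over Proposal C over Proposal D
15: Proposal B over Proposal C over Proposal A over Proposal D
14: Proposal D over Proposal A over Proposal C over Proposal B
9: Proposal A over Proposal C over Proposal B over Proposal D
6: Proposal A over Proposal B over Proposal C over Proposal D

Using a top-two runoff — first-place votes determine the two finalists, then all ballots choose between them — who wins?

Round 1 first-place votes: Proposal A 15, Proposal B 22, Proposal C 0, Proposal D 23. Proposal D and Proposal B advance.
Runoff: Proposal D is ranked above Proposal B on 23 ballots, Proposal B above Proposal D on 37.

Proposal B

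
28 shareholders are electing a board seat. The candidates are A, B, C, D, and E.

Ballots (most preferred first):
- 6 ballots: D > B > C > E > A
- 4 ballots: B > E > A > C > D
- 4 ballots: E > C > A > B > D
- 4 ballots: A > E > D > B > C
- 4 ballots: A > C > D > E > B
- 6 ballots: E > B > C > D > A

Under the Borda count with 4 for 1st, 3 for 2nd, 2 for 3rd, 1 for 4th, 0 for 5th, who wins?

A: 6×0 + 4×2 + 4×2 + 4×4 + 4×4 + 6×0 = 48
B: 6×3 + 4×4 + 4×1 + 4×1 + 4×0 + 6×3 = 60
C: 6×2 + 4×1 + 4×3 + 4×0 + 4×3 + 6×2 = 52
D: 6×4 + 4×0 + 4×0 + 4×2 + 4×2 + 6×1 = 46
E: 6×1 + 4×3 + 4×4 + 4×3 + 4×1 + 6×4 = 74

E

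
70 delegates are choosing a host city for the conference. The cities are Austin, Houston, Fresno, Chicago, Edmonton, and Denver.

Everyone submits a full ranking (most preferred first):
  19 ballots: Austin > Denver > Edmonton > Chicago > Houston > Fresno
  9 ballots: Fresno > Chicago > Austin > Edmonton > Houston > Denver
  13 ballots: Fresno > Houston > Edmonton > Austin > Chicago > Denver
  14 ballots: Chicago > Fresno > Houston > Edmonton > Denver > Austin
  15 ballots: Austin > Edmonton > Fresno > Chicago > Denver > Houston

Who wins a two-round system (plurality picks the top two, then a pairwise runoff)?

Fresno

Round 1 first-place votes: Austin 34, Houston 0, Fresno 22, Chicago 14, Edmonton 0, Denver 0. Austin and Fresno advance.
Runoff: Austin is ranked above Fresno on 34 ballots, Fresno above Austin on 36.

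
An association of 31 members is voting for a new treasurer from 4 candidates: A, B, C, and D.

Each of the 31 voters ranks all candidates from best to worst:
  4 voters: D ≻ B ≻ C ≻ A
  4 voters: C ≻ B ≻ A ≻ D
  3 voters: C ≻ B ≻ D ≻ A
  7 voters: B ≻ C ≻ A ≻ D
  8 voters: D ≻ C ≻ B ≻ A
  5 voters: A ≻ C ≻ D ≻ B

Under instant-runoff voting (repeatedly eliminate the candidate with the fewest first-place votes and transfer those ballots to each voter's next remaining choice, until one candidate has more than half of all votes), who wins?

C

Round 1: A 5, B 7, C 7, D 12. A eliminated.
Round 2: B 7, C 12, D 12. B eliminated.
Round 3: C 19, D 12. C has a majority (≥16).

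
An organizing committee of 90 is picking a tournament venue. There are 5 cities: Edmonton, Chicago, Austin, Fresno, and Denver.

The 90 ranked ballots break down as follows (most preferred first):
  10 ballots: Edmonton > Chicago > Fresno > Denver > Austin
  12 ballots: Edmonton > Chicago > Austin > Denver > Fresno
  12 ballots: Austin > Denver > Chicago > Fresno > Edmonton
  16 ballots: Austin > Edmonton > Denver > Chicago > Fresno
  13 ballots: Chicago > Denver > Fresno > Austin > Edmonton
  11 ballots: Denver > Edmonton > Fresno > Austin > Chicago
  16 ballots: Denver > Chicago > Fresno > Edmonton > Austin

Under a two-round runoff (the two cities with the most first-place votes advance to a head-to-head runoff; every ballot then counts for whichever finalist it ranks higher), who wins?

Round 1 first-place votes: Edmonton 22, Chicago 13, Austin 28, Fresno 0, Denver 27. Austin and Denver advance.
Runoff: Austin is ranked above Denver on 40 ballots, Denver above Austin on 50.

Denver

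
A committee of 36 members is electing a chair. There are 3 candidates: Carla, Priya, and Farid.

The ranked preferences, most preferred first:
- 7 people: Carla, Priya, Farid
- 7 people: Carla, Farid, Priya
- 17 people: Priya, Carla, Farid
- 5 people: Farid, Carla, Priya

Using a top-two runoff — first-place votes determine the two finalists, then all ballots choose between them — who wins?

Round 1 first-place votes: Carla 14, Priya 17, Farid 5. Priya and Carla advance.
Runoff: Priya is ranked above Carla on 17 ballots, Carla above Priya on 19.

Carla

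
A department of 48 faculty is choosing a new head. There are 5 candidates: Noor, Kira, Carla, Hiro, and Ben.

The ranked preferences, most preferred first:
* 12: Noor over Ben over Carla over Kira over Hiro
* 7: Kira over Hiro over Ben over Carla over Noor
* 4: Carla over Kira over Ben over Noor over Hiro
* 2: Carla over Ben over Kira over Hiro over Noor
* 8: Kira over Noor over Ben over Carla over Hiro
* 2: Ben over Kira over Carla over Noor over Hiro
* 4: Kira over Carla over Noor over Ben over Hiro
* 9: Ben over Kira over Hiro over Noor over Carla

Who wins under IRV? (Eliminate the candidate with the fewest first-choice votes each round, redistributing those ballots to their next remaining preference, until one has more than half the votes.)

Ben

Round 1: Noor 12, Kira 19, Carla 6, Hiro 0, Ben 11. Hiro eliminated.
Round 2: Noor 12, Kira 19, Carla 6, Ben 11. Carla eliminated.
Round 3: Noor 12, Kira 23, Ben 13. Noor eliminated.
Round 4: Kira 23, Ben 25. Ben has a majority (≥25).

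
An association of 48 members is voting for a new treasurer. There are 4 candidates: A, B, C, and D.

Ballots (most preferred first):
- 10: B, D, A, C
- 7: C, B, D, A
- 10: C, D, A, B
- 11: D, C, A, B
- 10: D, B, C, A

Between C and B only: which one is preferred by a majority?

C is ranked above B on 28 ballots; B above C on 20.

C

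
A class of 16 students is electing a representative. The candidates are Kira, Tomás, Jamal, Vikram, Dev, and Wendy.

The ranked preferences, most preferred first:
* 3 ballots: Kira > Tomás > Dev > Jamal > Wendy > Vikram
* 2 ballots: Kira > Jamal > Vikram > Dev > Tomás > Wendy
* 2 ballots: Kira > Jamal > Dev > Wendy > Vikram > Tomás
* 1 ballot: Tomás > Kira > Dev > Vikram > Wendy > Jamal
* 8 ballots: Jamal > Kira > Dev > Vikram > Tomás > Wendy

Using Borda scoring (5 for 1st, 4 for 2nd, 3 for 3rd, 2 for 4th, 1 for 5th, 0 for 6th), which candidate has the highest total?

Kira

Kira: 3×5 + 2×5 + 2×5 + 1×4 + 8×4 = 71
Tomás: 3×4 + 2×1 + 2×0 + 1×5 + 8×1 = 27
Jamal: 3×2 + 2×4 + 2×4 + 1×0 + 8×5 = 62
Vikram: 3×0 + 2×3 + 2×1 + 1×2 + 8×2 = 26
Dev: 3×3 + 2×2 + 2×3 + 1×3 + 8×3 = 46
Wendy: 3×1 + 2×0 + 2×2 + 1×1 + 8×0 = 8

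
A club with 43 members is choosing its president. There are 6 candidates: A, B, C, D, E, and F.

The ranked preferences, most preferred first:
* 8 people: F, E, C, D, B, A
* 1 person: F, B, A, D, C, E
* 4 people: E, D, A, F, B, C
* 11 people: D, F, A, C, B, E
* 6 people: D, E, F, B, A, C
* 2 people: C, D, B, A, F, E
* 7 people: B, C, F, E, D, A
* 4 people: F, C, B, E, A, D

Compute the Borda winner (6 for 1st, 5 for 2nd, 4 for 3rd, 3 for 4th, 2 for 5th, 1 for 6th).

A: 8×1 + 1×4 + 4×4 + 11×4 + 6×2 + 2×3 + 7×1 + 4×2 = 105
B: 8×2 + 1×5 + 4×2 + 11×2 + 6×3 + 2×4 + 7×6 + 4×4 = 135
C: 8×4 + 1×2 + 4×1 + 11×3 + 6×1 + 2×6 + 7×5 + 4×5 = 144
D: 8×3 + 1×3 + 4×5 + 11×6 + 6×6 + 2×5 + 7×2 + 4×1 = 177
E: 8×5 + 1×1 + 4×6 + 11×1 + 6×5 + 2×1 + 7×3 + 4×3 = 141
F: 8×6 + 1×6 + 4×3 + 11×5 + 6×4 + 2×2 + 7×4 + 4×6 = 201

F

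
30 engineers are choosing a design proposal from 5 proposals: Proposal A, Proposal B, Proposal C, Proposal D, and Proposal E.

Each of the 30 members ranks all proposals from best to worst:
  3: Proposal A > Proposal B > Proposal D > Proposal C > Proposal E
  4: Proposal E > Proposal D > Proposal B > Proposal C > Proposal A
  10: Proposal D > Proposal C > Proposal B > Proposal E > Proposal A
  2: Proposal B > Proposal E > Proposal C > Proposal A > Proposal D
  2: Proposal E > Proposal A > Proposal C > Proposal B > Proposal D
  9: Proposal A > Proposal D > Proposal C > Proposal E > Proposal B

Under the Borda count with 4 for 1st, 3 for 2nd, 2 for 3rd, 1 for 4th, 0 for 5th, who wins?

Proposal D

Proposal A: 3×4 + 4×0 + 10×0 + 2×1 + 2×3 + 9×4 = 56
Proposal B: 3×3 + 4×2 + 10×2 + 2×4 + 2×1 + 9×0 = 47
Proposal C: 3×1 + 4×1 + 10×3 + 2×2 + 2×2 + 9×2 = 63
Proposal D: 3×2 + 4×3 + 10×4 + 2×0 + 2×0 + 9×3 = 85
Proposal E: 3×0 + 4×4 + 10×1 + 2×3 + 2×4 + 9×1 = 49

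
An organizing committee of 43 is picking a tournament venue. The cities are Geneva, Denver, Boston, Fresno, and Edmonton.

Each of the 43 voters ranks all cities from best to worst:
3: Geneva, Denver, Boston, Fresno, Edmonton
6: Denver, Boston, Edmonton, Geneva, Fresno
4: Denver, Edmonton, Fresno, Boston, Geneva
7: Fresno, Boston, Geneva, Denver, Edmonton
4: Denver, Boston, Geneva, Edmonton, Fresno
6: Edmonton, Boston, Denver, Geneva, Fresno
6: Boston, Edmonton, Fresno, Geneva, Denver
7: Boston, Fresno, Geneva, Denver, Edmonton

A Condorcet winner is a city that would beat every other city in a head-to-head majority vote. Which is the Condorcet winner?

Boston

Boston vs Geneva: 40–3
Boston vs Denver: 26–17
Boston vs Fresno: 32–11
Boston vs Edmonton: 33–10
Boston beats every other city.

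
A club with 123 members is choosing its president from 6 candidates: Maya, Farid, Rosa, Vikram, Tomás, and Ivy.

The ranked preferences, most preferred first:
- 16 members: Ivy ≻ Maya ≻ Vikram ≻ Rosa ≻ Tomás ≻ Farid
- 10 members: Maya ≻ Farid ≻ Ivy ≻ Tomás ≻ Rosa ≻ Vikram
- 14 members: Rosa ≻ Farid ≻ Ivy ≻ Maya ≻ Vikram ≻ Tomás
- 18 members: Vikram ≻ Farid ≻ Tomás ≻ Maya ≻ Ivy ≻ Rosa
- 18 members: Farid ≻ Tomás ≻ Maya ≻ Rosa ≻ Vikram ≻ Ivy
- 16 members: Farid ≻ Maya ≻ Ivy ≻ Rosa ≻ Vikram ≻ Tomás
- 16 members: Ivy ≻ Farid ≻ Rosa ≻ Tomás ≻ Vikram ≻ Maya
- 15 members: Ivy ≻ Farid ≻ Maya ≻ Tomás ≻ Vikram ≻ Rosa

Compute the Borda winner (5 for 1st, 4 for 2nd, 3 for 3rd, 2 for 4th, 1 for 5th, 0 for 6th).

Farid

Maya: 16×4 + 10×5 + 14×2 + 18×2 + 18×3 + 16×4 + 16×0 + 15×3 = 341
Farid: 16×0 + 10×4 + 14×4 + 18×4 + 18×5 + 16×5 + 16×4 + 15×4 = 462
Rosa: 16×2 + 10×1 + 14×5 + 18×0 + 18×2 + 16×2 + 16×3 + 15×0 = 228
Vikram: 16×3 + 10×0 + 14×1 + 18×5 + 18×1 + 16×1 + 16×1 + 15×1 = 217
Tomás: 16×1 + 10×2 + 14×0 + 18×3 + 18×4 + 16×0 + 16×2 + 15×2 = 224
Ivy: 16×5 + 10×3 + 14×3 + 18×1 + 18×0 + 16×3 + 16×5 + 15×5 = 373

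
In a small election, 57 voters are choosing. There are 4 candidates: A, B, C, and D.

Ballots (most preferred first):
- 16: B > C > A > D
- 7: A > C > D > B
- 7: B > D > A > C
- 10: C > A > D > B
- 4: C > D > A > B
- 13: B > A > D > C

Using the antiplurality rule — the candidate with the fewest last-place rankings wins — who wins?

A

Last-place votes: A 0, B 21, C 20, D 16.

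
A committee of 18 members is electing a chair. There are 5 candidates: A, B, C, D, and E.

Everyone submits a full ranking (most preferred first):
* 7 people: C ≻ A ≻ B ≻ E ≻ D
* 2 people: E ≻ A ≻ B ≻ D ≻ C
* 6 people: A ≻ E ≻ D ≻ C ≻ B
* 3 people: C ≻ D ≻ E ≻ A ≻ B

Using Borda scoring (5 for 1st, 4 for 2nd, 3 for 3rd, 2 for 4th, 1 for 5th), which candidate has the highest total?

A

A: 7×4 + 2×4 + 6×5 + 3×2 = 72
B: 7×3 + 2×3 + 6×1 + 3×1 = 36
C: 7×5 + 2×1 + 6×2 + 3×5 = 64
D: 7×1 + 2×2 + 6×3 + 3×4 = 41
E: 7×2 + 2×5 + 6×4 + 3×3 = 57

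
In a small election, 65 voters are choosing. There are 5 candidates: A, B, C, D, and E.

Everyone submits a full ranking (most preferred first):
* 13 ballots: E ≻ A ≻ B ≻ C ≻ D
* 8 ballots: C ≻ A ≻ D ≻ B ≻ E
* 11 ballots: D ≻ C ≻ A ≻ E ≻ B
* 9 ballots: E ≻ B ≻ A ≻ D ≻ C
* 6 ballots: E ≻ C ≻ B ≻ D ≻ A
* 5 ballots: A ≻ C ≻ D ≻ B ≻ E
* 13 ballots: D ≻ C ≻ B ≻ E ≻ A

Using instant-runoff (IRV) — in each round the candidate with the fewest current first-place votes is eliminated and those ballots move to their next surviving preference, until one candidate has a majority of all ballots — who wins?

D

Round 1: A 5, B 0, C 8, D 24, E 28. B eliminated.
Round 2: A 5, C 8, D 24, E 28. A eliminated.
Round 3: C 13, D 24, E 28. C eliminated.
Round 4: D 37, E 28. D has a majority (≥33).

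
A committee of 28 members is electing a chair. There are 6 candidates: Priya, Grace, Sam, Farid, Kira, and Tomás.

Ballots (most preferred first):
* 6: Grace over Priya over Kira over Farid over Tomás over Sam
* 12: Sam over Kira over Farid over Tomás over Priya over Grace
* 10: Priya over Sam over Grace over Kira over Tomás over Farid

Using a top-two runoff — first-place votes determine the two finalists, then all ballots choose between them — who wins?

Priya

Round 1 first-place votes: Priya 10, Grace 6, Sam 12, Farid 0, Kira 0, Tomás 0. Sam and Priya advance.
Runoff: Sam is ranked above Priya on 12 ballots, Priya above Sam on 16.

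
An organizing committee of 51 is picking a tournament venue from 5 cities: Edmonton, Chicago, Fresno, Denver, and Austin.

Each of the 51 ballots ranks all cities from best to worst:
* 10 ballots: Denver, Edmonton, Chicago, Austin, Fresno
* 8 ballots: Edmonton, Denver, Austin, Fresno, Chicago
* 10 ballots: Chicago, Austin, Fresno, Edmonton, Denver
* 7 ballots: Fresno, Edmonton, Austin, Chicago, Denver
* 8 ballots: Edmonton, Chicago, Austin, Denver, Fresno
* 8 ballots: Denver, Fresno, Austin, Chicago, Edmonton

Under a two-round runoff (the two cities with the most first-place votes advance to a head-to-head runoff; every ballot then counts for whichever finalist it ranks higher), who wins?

Edmonton

Round 1 first-place votes: Edmonton 16, Chicago 10, Fresno 7, Denver 18, Austin 0. Denver and Edmonton advance.
Runoff: Denver is ranked above Edmonton on 18 ballots, Edmonton above Denver on 33.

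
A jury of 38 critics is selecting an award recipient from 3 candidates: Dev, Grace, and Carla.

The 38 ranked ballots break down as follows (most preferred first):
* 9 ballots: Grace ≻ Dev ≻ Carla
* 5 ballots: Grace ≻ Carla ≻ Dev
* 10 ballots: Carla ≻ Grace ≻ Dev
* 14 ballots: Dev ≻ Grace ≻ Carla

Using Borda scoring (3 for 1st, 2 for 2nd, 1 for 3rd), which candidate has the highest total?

Grace

Dev: 9×2 + 5×1 + 10×1 + 14×3 = 75
Grace: 9×3 + 5×3 + 10×2 + 14×2 = 90
Carla: 9×1 + 5×2 + 10×3 + 14×1 = 63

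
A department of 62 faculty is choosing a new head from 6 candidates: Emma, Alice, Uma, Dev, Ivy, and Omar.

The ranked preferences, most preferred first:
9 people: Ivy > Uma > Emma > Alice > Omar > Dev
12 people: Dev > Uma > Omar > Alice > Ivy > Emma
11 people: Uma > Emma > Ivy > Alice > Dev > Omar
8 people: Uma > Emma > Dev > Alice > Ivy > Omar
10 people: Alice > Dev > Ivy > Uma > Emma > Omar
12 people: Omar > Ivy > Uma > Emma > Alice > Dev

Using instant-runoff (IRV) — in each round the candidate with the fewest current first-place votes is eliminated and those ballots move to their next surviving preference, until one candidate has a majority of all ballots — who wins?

Uma

Round 1: Emma 0, Alice 10, Uma 19, Dev 12, Ivy 9, Omar 12. Emma eliminated.
Round 2: Alice 10, Uma 19, Dev 12, Ivy 9, Omar 12. Ivy eliminated.
Round 3: Alice 10, Uma 28, Dev 12, Omar 12. Alice eliminated.
Round 4: Uma 28, Dev 22, Omar 12. Omar eliminated.
Round 5: Uma 40, Dev 22. Uma has a majority (≥32).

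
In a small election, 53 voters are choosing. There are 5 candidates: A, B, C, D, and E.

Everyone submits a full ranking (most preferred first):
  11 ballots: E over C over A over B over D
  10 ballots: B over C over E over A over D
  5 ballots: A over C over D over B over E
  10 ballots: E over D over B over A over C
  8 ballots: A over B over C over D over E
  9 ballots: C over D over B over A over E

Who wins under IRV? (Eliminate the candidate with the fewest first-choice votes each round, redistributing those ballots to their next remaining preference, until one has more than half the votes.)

Round 1: A 13, B 10, C 9, D 0, E 21. D eliminated.
Round 2: A 13, B 10, C 9, E 21. C eliminated.
Round 3: A 13, B 19, E 21. A eliminated.
Round 4: B 32, E 21. B has a majority (≥27).

B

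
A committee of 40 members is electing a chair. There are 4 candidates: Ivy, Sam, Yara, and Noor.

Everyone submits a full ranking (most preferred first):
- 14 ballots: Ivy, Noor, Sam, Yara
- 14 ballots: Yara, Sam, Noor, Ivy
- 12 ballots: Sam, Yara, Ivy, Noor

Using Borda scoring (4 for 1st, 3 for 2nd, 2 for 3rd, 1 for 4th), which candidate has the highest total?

Sam

Ivy: 14×4 + 14×1 + 12×2 = 94
Sam: 14×2 + 14×3 + 12×4 = 118
Yara: 14×1 + 14×4 + 12×3 = 106
Noor: 14×3 + 14×2 + 12×1 = 82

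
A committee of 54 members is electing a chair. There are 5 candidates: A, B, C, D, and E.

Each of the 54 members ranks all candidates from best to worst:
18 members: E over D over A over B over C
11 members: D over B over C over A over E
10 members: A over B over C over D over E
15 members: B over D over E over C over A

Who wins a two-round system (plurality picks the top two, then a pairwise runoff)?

Round 1 first-place votes: A 10, B 15, C 0, D 11, E 18. E and B advance.
Runoff: E is ranked above B on 18 ballots, B above E on 36.

B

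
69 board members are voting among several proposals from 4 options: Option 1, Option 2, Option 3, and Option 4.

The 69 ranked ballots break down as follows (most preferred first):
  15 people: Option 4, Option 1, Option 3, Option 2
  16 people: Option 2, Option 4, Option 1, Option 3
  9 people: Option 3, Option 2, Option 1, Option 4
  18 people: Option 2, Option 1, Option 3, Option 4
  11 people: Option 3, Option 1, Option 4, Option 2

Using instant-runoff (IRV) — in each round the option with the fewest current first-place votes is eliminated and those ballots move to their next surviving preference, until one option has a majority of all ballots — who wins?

Option 3

Round 1: Option 1 0, Option 2 34, Option 3 20, Option 4 15. Option 1 eliminated.
Round 2: Option 2 34, Option 3 20, Option 4 15. Option 4 eliminated.
Round 3: Option 2 34, Option 3 35. Option 3 has a majority (≥35).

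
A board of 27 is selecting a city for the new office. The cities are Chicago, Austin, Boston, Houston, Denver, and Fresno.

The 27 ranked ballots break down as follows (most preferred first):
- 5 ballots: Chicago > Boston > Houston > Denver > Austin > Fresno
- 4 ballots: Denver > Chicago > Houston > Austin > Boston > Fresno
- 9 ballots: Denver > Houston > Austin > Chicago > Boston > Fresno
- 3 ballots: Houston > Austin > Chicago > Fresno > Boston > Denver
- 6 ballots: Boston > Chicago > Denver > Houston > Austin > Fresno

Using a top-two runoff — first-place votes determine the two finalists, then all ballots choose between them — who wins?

Round 1 first-place votes: Chicago 5, Austin 0, Boston 6, Houston 3, Denver 13, Fresno 0. Denver and Boston advance.
Runoff: Denver is ranked above Boston on 13 ballots, Boston above Denver on 14.

Boston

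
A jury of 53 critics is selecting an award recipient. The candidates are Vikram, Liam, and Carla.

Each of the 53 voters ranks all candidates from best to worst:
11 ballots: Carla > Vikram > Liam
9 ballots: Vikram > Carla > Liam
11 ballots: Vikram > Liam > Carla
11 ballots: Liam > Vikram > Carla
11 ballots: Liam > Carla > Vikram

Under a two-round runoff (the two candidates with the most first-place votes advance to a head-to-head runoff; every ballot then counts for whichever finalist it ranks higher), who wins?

Vikram

Round 1 first-place votes: Vikram 20, Liam 22, Carla 11. Liam and Vikram advance.
Runoff: Liam is ranked above Vikram on 22 ballots, Vikram above Liam on 31.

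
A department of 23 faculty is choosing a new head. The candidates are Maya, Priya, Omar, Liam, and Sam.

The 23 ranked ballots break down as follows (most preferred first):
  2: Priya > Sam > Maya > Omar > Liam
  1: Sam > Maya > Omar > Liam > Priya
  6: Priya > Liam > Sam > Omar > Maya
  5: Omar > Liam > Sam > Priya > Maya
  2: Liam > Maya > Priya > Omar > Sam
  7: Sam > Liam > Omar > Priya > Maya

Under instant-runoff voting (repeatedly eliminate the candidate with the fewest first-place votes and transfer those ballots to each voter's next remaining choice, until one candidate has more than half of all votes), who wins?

Sam

Round 1: Maya 0, Priya 8, Omar 5, Liam 2, Sam 8. Maya eliminated.
Round 2: Priya 8, Omar 5, Liam 2, Sam 8. Liam eliminated.
Round 3: Priya 10, Omar 5, Sam 8. Omar eliminated.
Round 4: Priya 10, Sam 13. Sam has a majority (≥12).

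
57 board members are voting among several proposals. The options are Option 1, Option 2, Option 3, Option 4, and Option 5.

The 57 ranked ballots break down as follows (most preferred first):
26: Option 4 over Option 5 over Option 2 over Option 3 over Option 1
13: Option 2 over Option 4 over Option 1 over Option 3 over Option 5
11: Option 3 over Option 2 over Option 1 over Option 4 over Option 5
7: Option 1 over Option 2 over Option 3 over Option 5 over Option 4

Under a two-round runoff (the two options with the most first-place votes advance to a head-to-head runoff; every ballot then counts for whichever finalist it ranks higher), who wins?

Option 2

Round 1 first-place votes: Option 1 7, Option 2 13, Option 3 11, Option 4 26, Option 5 0. Option 4 and Option 2 advance.
Runoff: Option 4 is ranked above Option 2 on 26 ballots, Option 2 above Option 4 on 31.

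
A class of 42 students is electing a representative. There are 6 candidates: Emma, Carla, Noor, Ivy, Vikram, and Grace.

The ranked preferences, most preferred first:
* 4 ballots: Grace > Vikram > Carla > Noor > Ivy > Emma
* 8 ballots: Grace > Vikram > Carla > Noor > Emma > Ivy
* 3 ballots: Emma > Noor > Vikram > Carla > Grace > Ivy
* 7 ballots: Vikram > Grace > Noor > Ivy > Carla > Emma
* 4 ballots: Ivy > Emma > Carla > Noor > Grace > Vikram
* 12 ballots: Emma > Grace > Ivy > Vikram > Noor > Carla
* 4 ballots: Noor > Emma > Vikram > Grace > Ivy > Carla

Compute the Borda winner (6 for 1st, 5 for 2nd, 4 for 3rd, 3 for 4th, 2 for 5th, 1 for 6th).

Grace

Emma: 4×1 + 8×2 + 3×6 + 7×1 + 4×5 + 12×6 + 4×5 = 157
Carla: 4×4 + 8×4 + 3×3 + 7×2 + 4×4 + 12×1 + 4×1 = 103
Noor: 4×3 + 8×3 + 3×5 + 7×4 + 4×3 + 12×2 + 4×6 = 139
Ivy: 4×2 + 8×1 + 3×1 + 7×3 + 4×6 + 12×4 + 4×2 = 120
Vikram: 4×5 + 8×5 + 3×4 + 7×6 + 4×1 + 12×3 + 4×4 = 170
Grace: 4×6 + 8×6 + 3×2 + 7×5 + 4×2 + 12×5 + 4×3 = 193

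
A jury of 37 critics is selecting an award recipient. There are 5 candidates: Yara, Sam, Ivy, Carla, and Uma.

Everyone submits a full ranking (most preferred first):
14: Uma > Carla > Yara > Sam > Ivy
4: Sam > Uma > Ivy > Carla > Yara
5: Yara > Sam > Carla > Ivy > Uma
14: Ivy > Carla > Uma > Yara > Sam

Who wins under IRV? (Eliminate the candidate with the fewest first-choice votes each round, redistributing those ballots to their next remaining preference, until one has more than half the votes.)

Round 1: Yara 5, Sam 4, Ivy 14, Carla 0, Uma 14. Carla eliminated.
Round 2: Yara 5, Sam 4, Ivy 14, Uma 14. Sam eliminated.
Round 3: Yara 5, Ivy 14, Uma 18. Yara eliminated.
Round 4: Ivy 19, Uma 18. Ivy has a majority (≥19).

Ivy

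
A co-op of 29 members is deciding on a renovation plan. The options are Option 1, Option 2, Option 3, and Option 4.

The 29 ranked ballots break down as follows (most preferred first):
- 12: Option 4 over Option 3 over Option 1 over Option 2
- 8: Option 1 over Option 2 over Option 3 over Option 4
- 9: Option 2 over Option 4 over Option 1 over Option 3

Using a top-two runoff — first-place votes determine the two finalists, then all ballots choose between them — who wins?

Round 1 first-place votes: Option 1 8, Option 2 9, Option 3 0, Option 4 12. Option 4 and Option 2 advance.
Runoff: Option 4 is ranked above Option 2 on 12 ballots, Option 2 above Option 4 on 17.

Option 2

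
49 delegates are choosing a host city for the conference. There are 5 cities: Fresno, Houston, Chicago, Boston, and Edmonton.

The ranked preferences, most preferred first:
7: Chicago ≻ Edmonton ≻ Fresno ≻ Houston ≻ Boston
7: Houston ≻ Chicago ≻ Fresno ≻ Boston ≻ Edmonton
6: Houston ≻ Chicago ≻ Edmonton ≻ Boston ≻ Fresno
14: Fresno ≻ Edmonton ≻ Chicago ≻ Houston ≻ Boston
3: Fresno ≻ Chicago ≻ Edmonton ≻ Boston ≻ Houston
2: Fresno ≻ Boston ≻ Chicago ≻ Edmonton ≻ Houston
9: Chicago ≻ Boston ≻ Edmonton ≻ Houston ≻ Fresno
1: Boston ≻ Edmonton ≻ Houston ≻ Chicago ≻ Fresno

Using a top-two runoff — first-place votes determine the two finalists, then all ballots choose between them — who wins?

Chicago

Round 1 first-place votes: Fresno 19, Houston 13, Chicago 16, Boston 1, Edmonton 0. Fresno and Chicago advance.
Runoff: Fresno is ranked above Chicago on 19 ballots, Chicago above Fresno on 30.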